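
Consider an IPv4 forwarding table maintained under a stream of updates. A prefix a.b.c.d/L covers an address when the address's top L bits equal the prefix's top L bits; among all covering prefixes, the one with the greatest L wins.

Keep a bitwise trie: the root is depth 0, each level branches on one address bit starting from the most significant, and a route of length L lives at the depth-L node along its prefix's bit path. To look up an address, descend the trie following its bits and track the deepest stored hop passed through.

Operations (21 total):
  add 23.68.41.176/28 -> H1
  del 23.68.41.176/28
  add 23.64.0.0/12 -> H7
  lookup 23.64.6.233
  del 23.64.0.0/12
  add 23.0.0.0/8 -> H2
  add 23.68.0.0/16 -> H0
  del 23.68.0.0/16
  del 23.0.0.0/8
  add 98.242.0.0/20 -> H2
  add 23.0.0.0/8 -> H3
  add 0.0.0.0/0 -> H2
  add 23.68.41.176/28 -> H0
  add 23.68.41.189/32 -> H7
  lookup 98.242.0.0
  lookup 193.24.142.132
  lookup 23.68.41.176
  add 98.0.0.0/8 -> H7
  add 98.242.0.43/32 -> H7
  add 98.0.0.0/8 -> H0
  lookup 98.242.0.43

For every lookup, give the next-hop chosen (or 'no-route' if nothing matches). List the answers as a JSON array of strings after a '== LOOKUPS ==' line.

Apply in order:
  add 23.68.41.176/28 -> H1 at depth 28
  - 23.68.41.176/28 clear@28
  add 23.64.0.0/12 -> H7 at depth 12
  ? 23.64.6.233  path d0:-→d1:-→d2:-→d3:-→d4:-→d5:-→d6:-→d7:-→d8:-→d9:-→d10:-→d11:-→d12:H7→d13:-  best=H7
  - 23.64.0.0/12 clear@12
  add 23.0.0.0/8 -> H2 at depth 8
  add 23.68.0.0/16 -> H0 at depth 16
  - 23.68.0.0/16 clear@16
  - 23.0.0.0/8 clear@8
  add 98.242.0.0/20 -> H2 at depth 20
  add 23.0.0.0/8 -> H3 at depth 8
  add 0.0.0.0/0 -> H2 at depth 0
  add 23.68.41.176/28 -> H0 at depth 28
  add 23.68.41.189/32 -> H7 at depth 32
  ? 98.242.0.0  path d0:H2→d1:-→d2:-→d3:-→d4:-→d5:-→d6:-→d7:-→d8:-→d9:-→d10:-→d11:-→d12:-→d13:-→d14:-→d15:-→d16:-→d17:-→d18:-→d19:-→d20:H2  best=H2
  ? 193.24.142.132  path d0:H2  best=H2
  ? 23.68.41.176  path d0:H2→d1:-→d2:-→d3:-→d4:-→d5:-→d6:-→d7:-→d8:H3→d9:-→d10:-→d11:-→d12:-→d13:-→d14:-→d15:-→d16:-→d17:-→d18:-→d19:-→d20:-→d21:-→d22:-→d23:-→d24:-→d25:-→d26:-→d27:-→d28:H0  best=H0
  add 98.0.0.0/8 -> H7 at depth 8
  add 98.242.0.43/32 -> H7 at depth 32
  add 98.0.0.0/8 -> H0 at depth 8
  ? 98.242.0.43  path d0:H2→d1:-→d2:-→d3:-→d4:-→d5:-→d6:-→d7:-→d8:H0→d9:-→d10:-→d11:-→d12:-→d13:-→d14:-→d15:-→d16:-→d17:-→d18:-→d19:-→d20:H2→d21:-→d22:-→d23:-→d24:-→d25:-→d26:-→d27:-→d28:-→d29:-→d30:-→d31:-→d32:H7  best=H7

== LOOKUPS ==
["H7","H2","H2","H0","H7"]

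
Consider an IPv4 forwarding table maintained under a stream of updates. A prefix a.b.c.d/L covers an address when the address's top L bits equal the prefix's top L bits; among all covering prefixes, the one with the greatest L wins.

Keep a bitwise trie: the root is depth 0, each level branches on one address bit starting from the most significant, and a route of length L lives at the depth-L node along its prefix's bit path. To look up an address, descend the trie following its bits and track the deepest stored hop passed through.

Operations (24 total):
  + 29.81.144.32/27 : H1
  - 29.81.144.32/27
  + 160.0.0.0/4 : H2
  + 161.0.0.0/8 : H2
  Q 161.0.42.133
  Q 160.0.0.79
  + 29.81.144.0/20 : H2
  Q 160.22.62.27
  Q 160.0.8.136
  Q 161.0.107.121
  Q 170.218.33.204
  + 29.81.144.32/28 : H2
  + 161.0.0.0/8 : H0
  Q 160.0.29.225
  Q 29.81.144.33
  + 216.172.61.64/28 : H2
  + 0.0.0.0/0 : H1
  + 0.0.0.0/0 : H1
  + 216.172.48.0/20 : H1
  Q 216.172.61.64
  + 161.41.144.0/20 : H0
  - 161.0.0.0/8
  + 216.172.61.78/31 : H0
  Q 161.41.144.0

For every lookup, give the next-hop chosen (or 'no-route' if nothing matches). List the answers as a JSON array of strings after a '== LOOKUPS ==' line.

Trace:
  + 29.81.144.32/27 (H1) depth=27
  - 29.81.144.32/27 clear@27
  + 160.0.0.0/4 (H2) depth=4
  + 161.0.0.0/8 (H2) depth=8
  ? 161.0.42.133  path d0:-→d1:-→d2:-→d3:-→d4:H2→d5:-→d6:-→d7:-→d8:H2  best=H2
  ? 160.0.0.79  path d0:-→d1:-→d2:-→d3:-→d4:H2→d5:-→d6:-→d7:-  best=H2
  + 29.81.144.0/20 (H2) depth=20
  ? 160.22.62.27  path d0:-→d1:-→d2:-→d3:-→d4:H2→d5:-→d6:-→d7:-  best=H2
  ? 160.0.8.136  path d0:-→d1:-→d2:-→d3:-→d4:H2→d5:-→d6:-→d7:-  best=H2
  ? 161.0.107.121  path d0:-→d1:-→d2:-→d3:-→d4:H2→d5:-→d6:-→d7:-→d8:H2  best=H2
  ? 170.218.33.204  path d0:-→d1:-→d2:-→d3:-→d4:H2  best=H2
  + 29.81.144.32/28 (H2) depth=28
  + 161.0.0.0/8 (H0) depth=8
  ? 160.0.29.225  path d0:-→d1:-→d2:-→d3:-→d4:H2→d5:-→d6:-→d7:-  best=H2
  ? 29.81.144.33  path d0:-→d1:-→d2:-→d3:-→d4:-→d5:-→d6:-→d7:-→d8:-→d9:-→d10:-→d11:-→d12:-→d13:-→d14:-→d15:-→d16:-→d17:-→d18:-→d19:-→d20:H2→d21:-→d22:-→d23:-→d24:-→d25:-→d26:-→d27:-→d28:H2  best=H2
  + 216.172.61.64/28 (H2) depth=28
  + 0.0.0.0/0 (H1) depth=0
  + 0.0.0.0/0 (H1) depth=0
  + 216.172.48.0/20 (H1) depth=20
  ? 216.172.61.64  path d0:H1→d1:-→d2:-→d3:-→d4:-→d5:-→d6:-→d7:-→d8:-→d9:-→d10:-→d11:-→d12:-→d13:-→d14:-→d15:-→d16:-→d17:-→d18:-→d19:-→d20:H1→d21:-→d22:-→d23:-→d24:-→d25:-→d26:-→d27:-→d28:H2  best=H2
  + 161.41.144.0/20 (H0) depth=20
  - 161.0.0.0/8 clear@8
  + 216.172.61.78/31 (H0) depth=31
  ? 161.41.144.0  path d0:H1→d1:-→d2:-→d3:-→d4:H2→d5:-→d6:-→d7:-→d8:-→d9:-→d10:-→d11:-→d12:-→d13:-→d14:-→d15:-→d16:-→d17:-→d18:-→d19:-→d20:H0  best=H0

== LOOKUPS ==
["H2","H2","H2","H2","H2","H2","H2","H2","H2","H0"]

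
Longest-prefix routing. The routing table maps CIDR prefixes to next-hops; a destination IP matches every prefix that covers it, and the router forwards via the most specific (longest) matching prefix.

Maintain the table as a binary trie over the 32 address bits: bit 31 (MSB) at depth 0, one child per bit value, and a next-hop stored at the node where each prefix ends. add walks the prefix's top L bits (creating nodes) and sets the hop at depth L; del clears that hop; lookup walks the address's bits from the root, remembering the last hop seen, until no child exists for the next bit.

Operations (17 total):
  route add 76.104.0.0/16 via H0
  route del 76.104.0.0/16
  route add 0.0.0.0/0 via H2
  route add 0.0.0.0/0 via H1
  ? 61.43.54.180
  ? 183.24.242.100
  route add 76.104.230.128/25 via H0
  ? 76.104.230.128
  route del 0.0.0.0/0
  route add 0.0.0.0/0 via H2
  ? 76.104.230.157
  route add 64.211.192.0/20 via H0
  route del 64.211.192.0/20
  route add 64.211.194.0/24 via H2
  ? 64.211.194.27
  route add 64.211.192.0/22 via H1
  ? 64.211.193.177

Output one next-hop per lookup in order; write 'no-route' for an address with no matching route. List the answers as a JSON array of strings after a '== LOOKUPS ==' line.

Process each operation:
  + 76.104.0.0/16 (H0) depth=16
  del 76.104.0.0/16 (clear depth 16)
  + 0.0.0.0/0 (H2) depth=0
  + 0.0.0.0/0 (H1) depth=0
  lookup 61.43.54.180: bits 0 walk d0:H1→d1:- -> H1
  lookup 183.24.242.100: bits ε walk d0:H1 -> H1
  + 76.104.230.128/25 (H0) depth=25
  lookup 76.104.230.128: bits 0100110001101000111001101 walk d0:H1→d1:-→d2:-→d3:-→d4:-→d5:-→d6:-→d7:-→d8:-→d9:-→d10:-→d11:-→d12:-→d13:-→d14:-→d15:-→d16:-→d17:-→d18:-→d19:-→d20:-→d21:-→d22:-→d23:-→d24:-→d25:H0 -> H0
  del 0.0.0.0/0 (clear depth 0)
  + 0.0.0.0/0 (H2) depth=0
  lookup 76.104.230.157: bits 0100110001101000111001101 walk d0:H2→d1:-→d2:-→d3:-→d4:-→d5:-→d6:-→d7:-→d8:-→d9:-→d10:-→d11:-→d12:-→d13:-→d14:-→d15:-→d16:-→d17:-→d18:-→d19:-→d20:-→d21:-→d22:-→d23:-→d24:-→d25:H0 -> H0
  + 64.211.192.0/20 (H0) depth=20
  del 64.211.192.0/20 (clear depth 20)
  + 64.211.194.0/24 (H2) depth=24
  lookup 64.211.194.27: bits 010000001101001111000010 walk d0:H2→d1:-→d2:-→d3:-→d4:-→d5:-→d6:-→d7:-→d8:-→d9:-→d10:-→d11:-→d12:-→d13:-→d14:-→d15:-→d16:-→d17:-→d18:-→d19:-→d20:-→d21:-→d22:-→d23:-→d24:H2 -> H2
  + 64.211.192.0/22 (H1) depth=22
  lookup 64.211.193.177: bits 0100000011010011110000 walk d0:H2→d1:-→d2:-→d3:-→d4:-→d5:-→d6:-→d7:-→d8:-→d9:-→d10:-→d11:-→d12:-→d13:-→d14:-→d15:-→d16:-→d17:-→d18:-→d19:-→d20:-→d21:-→d22:H1 -> H1

== LOOKUPS ==
["H1","H1","H0","H0","H2","H1"]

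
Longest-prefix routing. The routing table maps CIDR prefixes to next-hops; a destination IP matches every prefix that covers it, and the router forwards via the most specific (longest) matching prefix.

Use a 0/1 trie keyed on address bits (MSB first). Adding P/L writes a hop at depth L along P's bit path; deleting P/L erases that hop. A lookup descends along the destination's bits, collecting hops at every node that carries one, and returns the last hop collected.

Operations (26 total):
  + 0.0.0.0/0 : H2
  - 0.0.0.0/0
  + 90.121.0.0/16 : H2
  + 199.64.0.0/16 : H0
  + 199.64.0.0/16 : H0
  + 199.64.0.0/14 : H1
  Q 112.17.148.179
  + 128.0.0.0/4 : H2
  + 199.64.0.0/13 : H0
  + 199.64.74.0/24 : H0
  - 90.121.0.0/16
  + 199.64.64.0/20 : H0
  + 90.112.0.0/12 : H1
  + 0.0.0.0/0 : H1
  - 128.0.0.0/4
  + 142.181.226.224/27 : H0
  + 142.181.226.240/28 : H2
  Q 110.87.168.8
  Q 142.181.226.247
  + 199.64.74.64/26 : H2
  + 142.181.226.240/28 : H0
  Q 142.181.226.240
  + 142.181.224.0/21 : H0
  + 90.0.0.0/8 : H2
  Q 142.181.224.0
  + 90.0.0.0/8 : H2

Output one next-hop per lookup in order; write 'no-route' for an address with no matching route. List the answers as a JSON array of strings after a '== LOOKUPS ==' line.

Trace:
  + 0.0.0.0/0 (H2) depth=0
  - 0.0.0.0/0 clear@0
  + 90.121.0.0/16 (H2) depth=16
  + 199.64.0.0/16 (H0) depth=16
  + 199.64.0.0/16 (H0) depth=16
  + 199.64.0.0/14 (H1) depth=14
  ? 112.17.148.179  path d0:-→d1:-→d2:-  best=no-route
  + 128.0.0.0/4 (H2) depth=4
  + 199.64.0.0/13 (H0) depth=13
  + 199.64.74.0/24 (H0) depth=24
  - 90.121.0.0/16 clear@16
  + 199.64.64.0/20 (H0) depth=20
  + 90.112.0.0/12 (H1) depth=12
  + 0.0.0.0/0 (H1) depth=0
  - 128.0.0.0/4 clear@4
  + 142.181.226.224/27 (H0) depth=27
  + 142.181.226.240/28 (H2) depth=28
  ? 110.87.168.8  path d0:H1→d1:-→d2:-  best=H1
  ? 142.181.226.247  path d0:H1→d1:-→d2:-→d3:-→d4:-→d5:-→d6:-→d7:-→d8:-→d9:-→d10:-→d11:-→d12:-→d13:-→d14:-→d15:-→d16:-→d17:-→d18:-→d19:-→d20:-→d21:-→d22:-→d23:-→d24:-→d25:-→d26:-→d27:H0→d28:H2  best=H2
  + 199.64.74.64/26 (H2) depth=26
  + 142.181.226.240/28 (H0) depth=28
  ? 142.181.226.240  path d0:H1→d1:-→d2:-→d3:-→d4:-→d5:-→d6:-→d7:-→d8:-→d9:-→d10:-→d11:-→d12:-→d13:-→d14:-→d15:-→d16:-→d17:-→d18:-→d19:-→d20:-→d21:-→d22:-→d23:-→d24:-→d25:-→d26:-→d27:H0→d28:H0  best=H0
  + 142.181.224.0/21 (H0) depth=21
  + 90.0.0.0/8 (H2) depth=8
  ? 142.181.224.0  path d0:H1→d1:-→d2:-→d3:-→d4:-→d5:-→d6:-→d7:-→d8:-→d9:-→d10:-→d11:-→d12:-→d13:-→d14:-→d15:-→d16:-→d17:-→d18:-→d19:-→d20:-→d21:H0→d22:-  best=H0
  + 90.0.0.0/8 (H2) depth=8

== LOOKUPS ==
["no-route","H1","H2","H0","H0"]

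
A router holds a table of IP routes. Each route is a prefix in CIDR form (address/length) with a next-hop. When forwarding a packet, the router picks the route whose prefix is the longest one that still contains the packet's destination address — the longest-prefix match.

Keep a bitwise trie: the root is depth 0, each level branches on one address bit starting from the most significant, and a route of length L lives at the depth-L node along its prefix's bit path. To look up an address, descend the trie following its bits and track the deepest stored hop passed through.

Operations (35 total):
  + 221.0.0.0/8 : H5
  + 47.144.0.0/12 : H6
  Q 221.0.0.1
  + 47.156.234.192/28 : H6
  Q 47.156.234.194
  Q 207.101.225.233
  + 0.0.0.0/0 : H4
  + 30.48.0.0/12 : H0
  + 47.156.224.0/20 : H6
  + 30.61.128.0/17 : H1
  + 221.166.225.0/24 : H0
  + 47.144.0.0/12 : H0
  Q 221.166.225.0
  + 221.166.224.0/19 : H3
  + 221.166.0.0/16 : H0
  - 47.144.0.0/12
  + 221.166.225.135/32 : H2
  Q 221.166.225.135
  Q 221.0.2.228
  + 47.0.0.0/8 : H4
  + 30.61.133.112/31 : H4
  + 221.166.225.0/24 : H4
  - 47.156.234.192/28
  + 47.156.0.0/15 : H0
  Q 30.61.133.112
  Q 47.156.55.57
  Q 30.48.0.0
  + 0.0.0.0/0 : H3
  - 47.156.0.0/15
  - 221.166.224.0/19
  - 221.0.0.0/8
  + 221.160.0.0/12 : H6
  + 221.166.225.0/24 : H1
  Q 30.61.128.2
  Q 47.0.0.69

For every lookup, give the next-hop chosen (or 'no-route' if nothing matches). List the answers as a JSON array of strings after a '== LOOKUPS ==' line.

Process each operation:
  add 221.0.0.0/8 -> H5 at depth 8
  add 47.144.0.0/12 -> H6 at depth 12
  ? 221.0.0.1  path d0:-→d1:-→d2:-→d3:-→d4:-→d5:-→d6:-→d7:-→d8:H5  best=H5
  add 47.156.234.192/28 -> H6 at depth 28
  ? 47.156.234.194  path d0:-→d1:-→d2:-→d3:-→d4:-→d5:-→d6:-→d7:-→d8:-→d9:-→d10:-→d11:-→d12:H6→d13:-→d14:-→d15:-→d16:-→d17:-→d18:-→d19:-→d20:-→d21:-→d22:-→d23:-→d24:-→d25:-→d26:-→d27:-→d28:H6  best=H6
  ? 207.101.225.233  path d0:-→d1:-→d2:-→d3:-  best=no-route
  add 0.0.0.0/0 -> H4 at depth 0
  add 30.48.0.0/12 -> H0 at depth 12
  add 47.156.224.0/20 -> H6 at depth 20
  add 30.61.128.0/17 -> H1 at depth 17
  add 221.166.225.0/24 -> H0 at depth 24
  add 47.144.0.0/12 -> H0 at depth 12
  ? 221.166.225.0  path d0:H4→d1:-→d2:-→d3:-→d4:-→d5:-→d6:-→d7:-→d8:H5→d9:-→d10:-→d11:-→d12:-→d13:-→d14:-→d15:-→d16:-→d17:-→d18:-→d19:-→d20:-→d21:-→d22:-→d23:-→d24:H0  best=H0
  add 221.166.224.0/19 -> H3 at depth 19
  add 221.166.0.0/16 -> H0 at depth 16
  del 47.144.0.0/12 (clear depth 12)
  add 221.166.225.135/32 -> H2 at depth 32
  ? 221.166.225.135  path d0:H4→d1:-→d2:-→d3:-→d4:-→d5:-→d6:-→d7:-→d8:H5→d9:-→d10:-→d11:-→d12:-→d13:-→d14:-→d15:-→d16:H0→d17:-→d18:-→d19:H3→d20:-→d21:-→d22:-→d23:-→d24:H0→d25:-→d26:-→d27:-→d28:-→d29:-→d30:-→d31:-→d32:H2  best=H2
  ? 221.0.2.228  path d0:H4→d1:-→d2:-→d3:-→d4:-→d5:-→d6:-→d7:-→d8:H5  best=H5
  add 47.0.0.0/8 -> H4 at depth 8
  add 30.61.133.112/31 -> H4 at depth 31
  add 221.166.225.0/24 -> H4 at depth 24
  del 47.156.234.192/28 (clear depth 28)
  add 47.156.0.0/15 -> H0 at depth 15
  ? 30.61.133.112  path d0:H4→d1:-→d2:-→d3:-→d4:-→d5:-→d6:-→d7:-→d8:-→d9:-→d10:-→d11:-→d12:H0→d13:-→d14:-→d15:-→d16:-→d17:H1→d18:-→d19:-→d20:-→d21:-→d22:-→d23:-→d24:-→d25:-→d26:-→d27:-→d28:-→d29:-→d30:-→d31:H4  best=H4
  ? 47.156.55.57  path d0:H4→d1:-→d2:-→d3:-→d4:-→d5:-→d6:-→d7:-→d8:H4→d9:-→d10:-→d11:-→d12:-→d13:-→d14:-→d15:H0→d16:-  best=H0
  ? 30.48.0.0  path d0:H4→d1:-→d2:-→d3:-→d4:-→d5:-→d6:-→d7:-→d8:-→d9:-→d10:-→d11:-→d12:H0  best=H0
  add 0.0.0.0/0 -> H3 at depth 0
  del 47.156.0.0/15 (clear depth 15)
  del 221.166.224.0/19 (clear depth 19)
  del 221.0.0.0/8 (clear depth 8)
  add 221.160.0.0/12 -> H6 at depth 12
  add 221.166.225.0/24 -> H1 at depth 24
  ? 30.61.128.2  path d0:H3→d1:-→d2:-→d3:-→d4:-→d5:-→d6:-→d7:-→d8:-→d9:-→d10:-→d11:-→d12:H0→d13:-→d14:-→d15:-→d16:-→d17:H1→d18:-→d19:-→d20:-→d21:-  best=H1
  ? 47.0.0.69  path d0:H3→d1:-→d2:-→d3:-→d4:-→d5:-→d6:-→d7:-→d8:H4  best=H4

== LOOKUPS ==
["H5","H6","no-route","H0","H2","H5","H4","H0","H0","H1","H4"]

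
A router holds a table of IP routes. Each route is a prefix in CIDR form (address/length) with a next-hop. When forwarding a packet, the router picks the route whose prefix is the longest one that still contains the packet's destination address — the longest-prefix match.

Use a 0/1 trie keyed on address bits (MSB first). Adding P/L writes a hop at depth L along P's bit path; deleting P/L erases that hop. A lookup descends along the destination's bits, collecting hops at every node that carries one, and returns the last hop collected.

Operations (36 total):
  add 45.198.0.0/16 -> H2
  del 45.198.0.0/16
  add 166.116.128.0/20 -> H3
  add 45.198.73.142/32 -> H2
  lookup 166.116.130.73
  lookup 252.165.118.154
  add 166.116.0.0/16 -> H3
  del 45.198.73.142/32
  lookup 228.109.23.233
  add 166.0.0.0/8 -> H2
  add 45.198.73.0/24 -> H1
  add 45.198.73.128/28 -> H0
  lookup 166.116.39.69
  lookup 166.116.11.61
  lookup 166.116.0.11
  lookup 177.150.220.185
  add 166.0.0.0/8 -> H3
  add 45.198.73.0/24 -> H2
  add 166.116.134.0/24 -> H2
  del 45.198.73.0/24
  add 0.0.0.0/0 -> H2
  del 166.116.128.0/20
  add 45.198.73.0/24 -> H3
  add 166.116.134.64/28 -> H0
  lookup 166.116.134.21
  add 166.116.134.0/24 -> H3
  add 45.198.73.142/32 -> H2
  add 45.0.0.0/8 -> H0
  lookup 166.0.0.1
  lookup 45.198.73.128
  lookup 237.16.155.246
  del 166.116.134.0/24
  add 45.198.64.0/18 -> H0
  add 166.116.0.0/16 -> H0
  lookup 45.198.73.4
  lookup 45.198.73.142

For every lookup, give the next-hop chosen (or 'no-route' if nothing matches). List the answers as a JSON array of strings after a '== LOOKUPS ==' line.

Apply in order:
  add 45.198.0.0/16 -> H2 at depth 16
  del 45.198.0.0/16 (clear depth 16)
  add 166.116.128.0/20 -> H3 at depth 20
  add 45.198.73.142/32 -> H2 at depth 32
  Q 166.116.130.73: descend 10100110011101001000 ; hops seen [H3] ; pick H3
  Q 252.165.118.154: descend 1 ; hops seen [∅] ; pick no-route
  add 166.116.0.0/16 -> H3 at depth 16
  del 45.198.73.142/32 (clear depth 32)
  Q 228.109.23.233: descend 1 ; hops seen [∅] ; pick no-route
  add 166.0.0.0/8 -> H2 at depth 8
  add 45.198.73.0/24 -> H1 at depth 24
  add 45.198.73.128/28 -> H0 at depth 28
  Q 166.116.39.69: descend 1010011001110100 ; hops seen [H2,H3] ; pick H3
  Q 166.116.11.61: descend 1010011001110100 ; hops seen [H2,H3] ; pick H3
  Q 166.116.0.11: descend 1010011001110100 ; hops seen [H2,H3] ; pick H3
  Q 177.150.220.185: descend 101 ; hops seen [∅] ; pick no-route
  add 166.0.0.0/8 -> H3 at depth 8
  add 45.198.73.0/24 -> H2 at depth 24
  add 166.116.134.0/24 -> H2 at depth 24
  del 45.198.73.0/24 (clear depth 24)
  add 0.0.0.0/0 -> H2 at depth 0
  del 166.116.128.0/20 (clear depth 20)
  add 45.198.73.0/24 -> H3 at depth 24
  add 166.116.134.64/28 -> H0 at depth 28
  Q 166.116.134.21: descend 1010011001110100100001100 ; hops seen [H2,H3,H3,H2] ; pick H2
  add 166.116.134.0/24 -> H3 at depth 24
  add 45.198.73.142/32 -> H2 at depth 32
  add 45.0.0.0/8 -> H0 at depth 8
  Q 166.0.0.1: descend 101001100 ; hops seen [H2,H3] ; pick H3
  Q 45.198.73.128: descend 0010110111000110010010011000 ; hops seen [H2,H0,H3,H0] ; pick H0
  Q 237.16.155.246: descend 1 ; hops seen [H2] ; pick H2
  del 166.116.134.0/24 (clear depth 24)
  add 45.198.64.0/18 -> H0 at depth 18
  add 166.116.0.0/16 -> H0 at depth 16
  Q 45.198.73.4: descend 001011011100011001001001 ; hops seen [H2,H0,H0,H3] ; pick H3
  Q 45.198.73.142: descend 00101101110001100100100110001110 ; hops seen [H2,H0,H0,H3,H0,H2] ; pick H2

== LOOKUPS ==
["H3","no-route","no-route","H3","H3","H3","no-route","H2","H3","H0","H2","H3","H2"]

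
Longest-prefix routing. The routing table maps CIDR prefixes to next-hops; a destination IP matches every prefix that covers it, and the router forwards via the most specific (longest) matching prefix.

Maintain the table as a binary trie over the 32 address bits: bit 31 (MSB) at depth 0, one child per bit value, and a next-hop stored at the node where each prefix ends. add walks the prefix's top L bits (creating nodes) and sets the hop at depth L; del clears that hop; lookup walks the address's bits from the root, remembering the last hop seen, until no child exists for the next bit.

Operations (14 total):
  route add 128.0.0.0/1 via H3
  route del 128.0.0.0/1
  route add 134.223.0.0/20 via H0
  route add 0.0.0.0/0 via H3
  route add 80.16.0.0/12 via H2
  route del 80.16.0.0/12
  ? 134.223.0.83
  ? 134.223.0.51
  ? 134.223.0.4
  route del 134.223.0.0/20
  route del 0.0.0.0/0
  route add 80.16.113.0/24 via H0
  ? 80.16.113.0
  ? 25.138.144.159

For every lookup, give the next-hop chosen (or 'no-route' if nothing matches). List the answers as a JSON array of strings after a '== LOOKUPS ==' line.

Process each operation:
  add 128.0.0.0/1 -> H3 at depth 1
  - 128.0.0.0/1 clear@1
  add 134.223.0.0/20 -> H0 at depth 20
  add 0.0.0.0/0 -> H3 at depth 0
  add 80.16.0.0/12 -> H2 at depth 12
  - 80.16.0.0/12 clear@12
  Q 134.223.0.83: descend 10000110110111110000 ; hops seen [H3,H0] ; pick H0
  Q 134.223.0.51: descend 10000110110111110000 ; hops seen [H3,H0] ; pick H0
  Q 134.223.0.4: descend 10000110110111110000 ; hops seen [H3,H0] ; pick H0
  - 134.223.0.0/20 clear@20
  - 0.0.0.0/0 clear@0
  add 80.16.113.0/24 -> H0 at depth 24
  Q 80.16.113.0: descend 010100000001000001110001 ; hops seen [H0] ; pick H0
  Q 25.138.144.159: descend 0 ; hops seen [∅] ; pick no-route

== LOOKUPS ==
["H0","H0","H0","H0","no-route"]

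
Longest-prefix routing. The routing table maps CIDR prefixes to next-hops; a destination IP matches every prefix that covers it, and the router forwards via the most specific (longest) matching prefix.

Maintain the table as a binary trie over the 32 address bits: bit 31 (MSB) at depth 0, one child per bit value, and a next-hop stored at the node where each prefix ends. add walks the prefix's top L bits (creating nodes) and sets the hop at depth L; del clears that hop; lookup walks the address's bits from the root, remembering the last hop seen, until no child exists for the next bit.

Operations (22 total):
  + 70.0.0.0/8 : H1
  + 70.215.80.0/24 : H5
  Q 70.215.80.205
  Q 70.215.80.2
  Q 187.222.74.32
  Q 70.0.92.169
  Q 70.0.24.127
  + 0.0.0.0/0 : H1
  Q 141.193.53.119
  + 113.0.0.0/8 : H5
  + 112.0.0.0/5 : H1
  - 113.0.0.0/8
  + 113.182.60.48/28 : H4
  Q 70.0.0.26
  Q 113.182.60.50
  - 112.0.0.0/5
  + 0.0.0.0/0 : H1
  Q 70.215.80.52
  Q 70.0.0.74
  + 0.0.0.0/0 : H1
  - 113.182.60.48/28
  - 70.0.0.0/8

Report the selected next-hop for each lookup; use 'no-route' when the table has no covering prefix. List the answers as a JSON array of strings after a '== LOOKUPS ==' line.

Process each operation:
  add 70.0.0.0/8 -> H1 at depth 8
  add 70.215.80.0/24 -> H5 at depth 24
  lookup 70.215.80.205: bits 010001101101011101010000 walk d0:-→d1:-→d2:-→d3:-→d4:-→d5:-→d6:-→d7:-→d8:H1→d9:-→d10:-→d11:-→d12:-→d13:-→d14:-→d15:-→d16:-→d17:-→d18:-→d19:-→d20:-→d21:-→d22:-→d23:-→d24:H5 -> H5
  lookup 70.215.80.2: bits 010001101101011101010000 walk d0:-→d1:-→d2:-→d3:-→d4:-→d5:-→d6:-→d7:-→d8:H1→d9:-→d10:-→d11:-→d12:-→d13:-→d14:-→d15:-→d16:-→d17:-→d18:-→d19:-→d20:-→d21:-→d22:-→d23:-→d24:H5 -> H5
  lookup 187.222.74.32: bits ε walk d0:- -> no-route
  lookup 70.0.92.169: bits 01000110 walk d0:-→d1:-→d2:-→d3:-→d4:-→d5:-→d6:-→d7:-→d8:H1 -> H1
  lookup 70.0.24.127: bits 01000110 walk d0:-→d1:-→d2:-→d3:-→d4:-→d5:-→d6:-→d7:-→d8:H1 -> H1
  add 0.0.0.0/0 -> H1 at depth 0
  lookup 141.193.53.119: bits ε walk d0:H1 -> H1
  add 113.0.0.0/8 -> H5 at depth 8
  add 112.0.0.0/5 -> H1 at depth 5
  - 113.0.0.0/8 clear@8
  add 113.182.60.48/28 -> H4 at depth 28
  lookup 70.0.0.26: bits 01000110 walk d0:H1→d1:-→d2:-→d3:-→d4:-→d5:-→d6:-→d7:-→d8:H1 -> H1
  lookup 113.182.60.50: bits 0111000110110110001111000011 walk d0:H1→d1:-→d2:-→d3:-→d4:-→d5:H1→d6:-→d7:-→d8:-→d9:-→d10:-→d11:-→d12:-→d13:-→d14:-→d15:-→d16:-→d17:-→d18:-→d19:-→d20:-→d21:-→d22:-→d23:-→d24:-→d25:-→d26:-→d27:-→d28:H4 -> H4
  - 112.0.0.0/5 clear@5
  add 0.0.0.0/0 -> H1 at depth 0
  lookup 70.215.80.52: bits 010001101101011101010000 walk d0:H1→d1:-→d2:-→d3:-→d4:-→d5:-→d6:-→d7:-→d8:H1→d9:-→d10:-→d11:-→d12:-→d13:-→d14:-→d15:-→d16:-→d17:-→d18:-→d19:-→d20:-→d21:-→d22:-→d23:-→d24:H5 -> H5
  lookup 70.0.0.74: bits 01000110 walk d0:H1→d1:-→d2:-→d3:-→d4:-→d5:-→d6:-→d7:-→d8:H1 -> H1
  add 0.0.0.0/0 -> H1 at depth 0
  - 113.182.60.48/28 clear@28
  - 70.0.0.0/8 clear@8

== LOOKUPS ==
["H5","H5","no-route","H1","H1","H1","H1","H4","H5","H1"]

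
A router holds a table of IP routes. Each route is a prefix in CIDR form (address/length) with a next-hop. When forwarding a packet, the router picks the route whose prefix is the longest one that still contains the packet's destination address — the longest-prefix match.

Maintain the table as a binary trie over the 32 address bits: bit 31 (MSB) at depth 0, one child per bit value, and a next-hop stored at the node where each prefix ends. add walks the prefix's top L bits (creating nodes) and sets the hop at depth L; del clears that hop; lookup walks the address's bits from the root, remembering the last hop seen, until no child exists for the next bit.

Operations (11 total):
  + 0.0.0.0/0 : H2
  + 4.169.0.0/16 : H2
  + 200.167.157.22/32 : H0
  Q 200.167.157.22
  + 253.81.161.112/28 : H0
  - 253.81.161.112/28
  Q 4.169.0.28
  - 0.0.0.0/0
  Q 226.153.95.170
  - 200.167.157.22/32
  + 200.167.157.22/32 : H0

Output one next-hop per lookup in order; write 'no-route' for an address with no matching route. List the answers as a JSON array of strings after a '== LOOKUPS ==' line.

Trace:
  + 0.0.0.0/0 (H2) depth=0
  + 4.169.0.0/16 (H2) depth=16
  + 200.167.157.22/32 (H0) depth=32
  Q 200.167.157.22: descend 11001000101001111001110100010110 ; hops seen [H2,H0] ; pick H0
  + 253.81.161.112/28 (H0) depth=28
  del 253.81.161.112/28 (clear depth 28)
  Q 4.169.0.28: descend 0000010010101001 ; hops seen [H2,H2] ; pick H2
  del 0.0.0.0/0 (clear depth 0)
  Q 226.153.95.170: descend 111 ; hops seen [∅] ; pick no-route
  del 200.167.157.22/32 (clear depth 32)
  + 200.167.157.22/32 (H0) depth=32

== LOOKUPS ==
["H0","H2","no-route"]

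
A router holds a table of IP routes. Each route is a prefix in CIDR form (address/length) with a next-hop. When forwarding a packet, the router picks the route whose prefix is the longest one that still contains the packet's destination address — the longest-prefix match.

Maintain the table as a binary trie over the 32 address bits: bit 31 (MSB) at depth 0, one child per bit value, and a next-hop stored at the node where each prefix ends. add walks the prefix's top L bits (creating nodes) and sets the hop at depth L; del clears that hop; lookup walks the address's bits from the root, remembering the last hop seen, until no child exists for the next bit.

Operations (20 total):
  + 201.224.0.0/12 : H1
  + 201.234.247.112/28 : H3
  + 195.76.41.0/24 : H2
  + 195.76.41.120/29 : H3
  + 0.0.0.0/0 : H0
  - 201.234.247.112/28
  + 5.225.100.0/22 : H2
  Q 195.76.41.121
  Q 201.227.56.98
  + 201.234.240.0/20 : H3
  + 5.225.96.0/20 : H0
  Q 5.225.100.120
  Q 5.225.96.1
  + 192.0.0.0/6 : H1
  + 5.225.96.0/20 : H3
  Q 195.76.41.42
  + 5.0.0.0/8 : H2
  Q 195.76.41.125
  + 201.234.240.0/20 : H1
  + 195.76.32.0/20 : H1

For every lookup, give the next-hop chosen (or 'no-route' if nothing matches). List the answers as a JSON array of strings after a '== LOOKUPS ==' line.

Process each operation:
  add 201.224.0.0/12 -> H1 at depth 12
  add 201.234.247.112/28 -> H3 at depth 28
  add 195.76.41.0/24 -> H2 at depth 24
  add 195.76.41.120/29 -> H3 at depth 29
  add 0.0.0.0/0 -> H0 at depth 0
  - 201.234.247.112/28 clear@28
  add 5.225.100.0/22 -> H2 at depth 22
  Q 195.76.41.121: descend 11000011010011000010100101111 ; hops seen [H0,H2,H3] ; pick H3
  Q 201.227.56.98: descend 110010011110 ; hops seen [H0,H1] ; pick H1
  add 201.234.240.0/20 -> H3 at depth 20
  add 5.225.96.0/20 -> H0 at depth 20
  Q 5.225.100.120: descend 0000010111100001011001 ; hops seen [H0,H0,H2] ; pick H2
  Q 5.225.96.1: descend 000001011110000101100 ; hops seen [H0,H0] ; pick H0
  add 192.0.0.0/6 -> H1 at depth 6
  add 5.225.96.0/20 -> H3 at depth 20
  Q 195.76.41.42: descend 1100001101001100001010010 ; hops seen [H0,H1,H2] ; pick H2
  add 5.0.0.0/8 -> H2 at depth 8
  Q 195.76.41.125: descend 11000011010011000010100101111 ; hops seen [H0,H1,H2,H3] ; pick H3
  add 201.234.240.0/20 -> H1 at depth 20
  add 195.76.32.0/20 -> H1 at depth 20

== LOOKUPS ==
["H3","H1","H2","H0","H2","H3"]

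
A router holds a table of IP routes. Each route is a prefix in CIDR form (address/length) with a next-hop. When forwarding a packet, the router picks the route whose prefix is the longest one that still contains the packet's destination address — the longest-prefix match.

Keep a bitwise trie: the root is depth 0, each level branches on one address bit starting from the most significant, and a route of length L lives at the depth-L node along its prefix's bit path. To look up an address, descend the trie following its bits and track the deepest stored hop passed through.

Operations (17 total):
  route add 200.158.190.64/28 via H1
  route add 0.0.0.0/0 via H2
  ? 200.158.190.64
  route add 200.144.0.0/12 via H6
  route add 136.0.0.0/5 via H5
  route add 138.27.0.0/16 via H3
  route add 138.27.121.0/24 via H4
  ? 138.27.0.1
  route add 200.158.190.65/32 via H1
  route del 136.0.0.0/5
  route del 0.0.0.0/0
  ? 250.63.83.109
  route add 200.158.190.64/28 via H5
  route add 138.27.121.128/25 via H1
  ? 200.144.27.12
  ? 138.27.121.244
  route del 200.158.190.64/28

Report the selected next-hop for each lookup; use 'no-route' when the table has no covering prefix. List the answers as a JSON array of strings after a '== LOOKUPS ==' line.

Apply in order:
  add 200.158.190.64/28 -> H1 at depth 28
  add 0.0.0.0/0 -> H2 at depth 0
  lookup 200.158.190.64: bits 1100100010011110101111100100 walk d0:H2→d1:-→d2:-→d3:-→d4:-→d5:-→d6:-→d7:-→d8:-→d9:-→d10:-→d11:-→d12:-→d13:-→d14:-→d15:-→d16:-→d17:-→d18:-→d19:-→d20:-→d21:-→d22:-→d23:-→d24:-→d25:-→d26:-→d27:-→d28:H1 -> H1
  add 200.144.0.0/12 -> H6 at depth 12
  add 136.0.0.0/5 -> H5 at depth 5
  add 138.27.0.0/16 -> H3 at depth 16
  add 138.27.121.0/24 -> H4 at depth 24
  lookup 138.27.0.1: bits 10001010000110110 walk d0:H2→d1:-→d2:-→d3:-→d4:-→d5:H5→d6:-→d7:-→d8:-→d9:-→d10:-→d11:-→d12:-→d13:-→d14:-→d15:-→d16:H3→d17:- -> H3
  add 200.158.190.65/32 -> H1 at depth 32
  del 136.0.0.0/5 (clear depth 5)
  del 0.0.0.0/0 (clear depth 0)
  lookup 250.63.83.109: bits 11 walk d0:-→d1:-→d2:- -> no-route
  add 200.158.190.64/28 -> H5 at depth 28
  add 138.27.121.128/25 -> H1 at depth 25
  lookup 200.144.27.12: bits 110010001001 walk d0:-→d1:-→d2:-→d3:-→d4:-→d5:-→d6:-→d7:-→d8:-→d9:-→d10:-→d11:-→d12:H6 -> H6
  lookup 138.27.121.244: bits 1000101000011011011110011 walk d0:-→d1:-→d2:-→d3:-→d4:-→d5:-→d6:-→d7:-→d8:-→d9:-→d10:-→d11:-→d12:-→d13:-→d14:-→d15:-→d16:H3→d17:-→d18:-→d19:-→d20:-→d21:-→d22:-→d23:-→d24:H4→d25:H1 -> H1
  del 200.158.190.64/28 (clear depth 28)

== LOOKUPS ==
["H1","H3","no-route","H6","H1"]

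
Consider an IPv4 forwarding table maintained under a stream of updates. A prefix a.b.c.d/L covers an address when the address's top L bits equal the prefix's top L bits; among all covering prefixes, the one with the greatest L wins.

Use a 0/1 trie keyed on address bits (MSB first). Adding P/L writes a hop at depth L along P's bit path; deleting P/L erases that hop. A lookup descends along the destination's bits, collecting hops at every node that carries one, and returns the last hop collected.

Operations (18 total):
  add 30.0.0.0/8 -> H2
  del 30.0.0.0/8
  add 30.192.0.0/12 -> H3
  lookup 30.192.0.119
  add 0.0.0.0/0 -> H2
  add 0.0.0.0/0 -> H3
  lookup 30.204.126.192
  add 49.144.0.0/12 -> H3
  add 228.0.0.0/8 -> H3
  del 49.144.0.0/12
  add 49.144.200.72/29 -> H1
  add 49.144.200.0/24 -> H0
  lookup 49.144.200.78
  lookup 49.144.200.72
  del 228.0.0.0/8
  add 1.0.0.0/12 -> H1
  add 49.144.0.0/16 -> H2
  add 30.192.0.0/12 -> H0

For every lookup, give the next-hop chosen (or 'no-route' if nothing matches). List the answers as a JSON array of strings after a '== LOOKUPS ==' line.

Process each operation:
  add 30.0.0.0/8 -> H2 at depth 8
  - 30.0.0.0/8 clear@8
  add 30.192.0.0/12 -> H3 at depth 12
  ? 30.192.0.119  path d0:-→d1:-→d2:-→d3:-→d4:-→d5:-→d6:-→d7:-→d8:-→d9:-→d10:-→d11:-→d12:H3  best=H3
  add 0.0.0.0/0 -> H2 at depth 0
  add 0.0.0.0/0 -> H3 at depth 0
  ? 30.204.126.192  path d0:H3→d1:-→d2:-→d3:-→d4:-→d5:-→d6:-→d7:-→d8:-→d9:-→d10:-→d11:-→d12:H3  best=H3
  add 49.144.0.0/12 -> H3 at depth 12
  add 228.0.0.0/8 -> H3 at depth 8
  - 49.144.0.0/12 clear@12
  add 49.144.200.72/29 -> H1 at depth 29
  add 49.144.200.0/24 -> H0 at depth 24
  ? 49.144.200.78  path d0:H3→d1:-→d2:-→d3:-→d4:-→d5:-→d6:-→d7:-→d8:-→d9:-→d10:-→d11:-→d12:-→d13:-→d14:-→d15:-→d16:-→d17:-→d18:-→d19:-→d20:-→d21:-→d22:-→d23:-→d24:H0→d25:-→d26:-→d27:-→d28:-→d29:H1  best=H1
  ? 49.144.200.72  path d0:H3→d1:-→d2:-→d3:-→d4:-→d5:-→d6:-→d7:-→d8:-→d9:-→d10:-→d11:-→d12:-→d13:-→d14:-→d15:-→d16:-→d17:-→d18:-→d19:-→d20:-→d21:-→d22:-→d23:-→d24:H0→d25:-→d26:-→d27:-→d28:-→d29:H1  best=H1
  - 228.0.0.0/8 clear@8
  add 1.0.0.0/12 -> H1 at depth 12
  add 49.144.0.0/16 -> H2 at depth 16
  add 30.192.0.0/12 -> H0 at depth 12

== LOOKUPS ==
["H3","H3","H1","H1"]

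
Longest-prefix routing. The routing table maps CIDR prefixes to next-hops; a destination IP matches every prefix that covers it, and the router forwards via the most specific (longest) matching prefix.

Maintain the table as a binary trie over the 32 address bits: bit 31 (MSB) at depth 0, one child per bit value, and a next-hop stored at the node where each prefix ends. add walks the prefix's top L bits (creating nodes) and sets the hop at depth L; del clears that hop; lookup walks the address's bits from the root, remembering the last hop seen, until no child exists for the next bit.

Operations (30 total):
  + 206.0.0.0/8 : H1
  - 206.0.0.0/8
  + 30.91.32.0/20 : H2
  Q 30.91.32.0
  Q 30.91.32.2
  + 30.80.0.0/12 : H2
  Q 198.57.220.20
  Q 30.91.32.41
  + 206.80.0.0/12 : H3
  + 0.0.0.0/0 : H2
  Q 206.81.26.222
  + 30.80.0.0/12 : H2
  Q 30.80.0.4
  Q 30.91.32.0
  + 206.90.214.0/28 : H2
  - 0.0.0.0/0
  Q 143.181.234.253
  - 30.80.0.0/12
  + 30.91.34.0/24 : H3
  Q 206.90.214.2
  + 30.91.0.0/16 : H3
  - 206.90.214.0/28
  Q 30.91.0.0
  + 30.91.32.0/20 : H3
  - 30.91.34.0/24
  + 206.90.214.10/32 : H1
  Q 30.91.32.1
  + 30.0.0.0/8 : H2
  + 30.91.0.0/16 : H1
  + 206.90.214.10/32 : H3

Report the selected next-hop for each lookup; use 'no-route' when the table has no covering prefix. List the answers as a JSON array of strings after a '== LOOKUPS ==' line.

Process each operation:
  + 206.0.0.0/8 (H1) depth=8
  - 206.0.0.0/8 clear@8
  + 30.91.32.0/20 (H2) depth=20
  lookup 30.91.32.0: bits 00011110010110110010 walk d0:-→d1:-→d2:-→d3:-→d4:-→d5:-→d6:-→d7:-→d8:-→d9:-→d10:-→d11:-→d12:-→d13:-→d14:-→d15:-→d16:-→d17:-→d18:-→d19:-→d20:H2 -> H2
  lookup 30.91.32.2: bits 00011110010110110010 walk d0:-→d1:-→d2:-→d3:-→d4:-→d5:-→d6:-→d7:-→d8:-→d9:-→d10:-→d11:-→d12:-→d13:-→d14:-→d15:-→d16:-→d17:-→d18:-→d19:-→d20:H2 -> H2
  + 30.80.0.0/12 (H2) depth=12
  lookup 198.57.220.20: bits 1100 walk d0:-→d1:-→d2:-→d3:-→d4:- -> no-route
  lookup 30.91.32.41: bits 00011110010110110010 walk d0:-→d1:-→d2:-→d3:-→d4:-→d5:-→d6:-→d7:-→d8:-→d9:-→d10:-→d11:-→d12:H2→d13:-→d14:-→d15:-→d16:-→d17:-→d18:-→d19:-→d20:H2 -> H2
  + 206.80.0.0/12 (H3) depth=12
  + 0.0.0.0/0 (H2) depth=0
  lookup 206.81.26.222: bits 110011100101 walk d0:H2→d1:-→d2:-→d3:-→d4:-→d5:-→d6:-→d7:-→d8:-→d9:-→d10:-→d11:-→d12:H3 -> H3
  + 30.80.0.0/12 (H2) depth=12
  lookup 30.80.0.4: bits 000111100101 walk d0:H2→d1:-→d2:-→d3:-→d4:-→d5:-→d6:-→d7:-→d8:-→d9:-→d10:-→d11:-→d12:H2 -> H2
  lookup 30.91.32.0: bits 00011110010110110010 walk d0:H2→d1:-→d2:-→d3:-→d4:-→d5:-→d6:-→d7:-→d8:-→d9:-→d10:-→d11:-→d12:H2→d13:-→d14:-→d15:-→d16:-→d17:-→d18:-→d19:-→d20:H2 -> H2
  + 206.90.214.0/28 (H2) depth=28
  - 0.0.0.0/0 clear@0
  lookup 143.181.234.253: bits 1 walk d0:-→d1:- -> no-route
  - 30.80.0.0/12 clear@12
  + 30.91.34.0/24 (H3) depth=24
  lookup 206.90.214.2: bits 1100111001011010110101100000 walk d0:-→d1:-→d2:-→d3:-→d4:-→d5:-→d6:-→d7:-→d8:-→d9:-→d10:-→d11:-→d12:H3→d13:-→d14:-→d15:-→d16:-→d17:-→d18:-→d19:-→d20:-→d21:-→d22:-→d23:-→d24:-→d25:-→d26:-→d27:-→d28:H2 -> H2
  + 30.91.0.0/16 (H3) depth=16
  - 206.90.214.0/28 clear@28
  lookup 30.91.0.0: bits 000111100101101100 walk d0:-→d1:-→d2:-→d3:-→d4:-→d5:-→d6:-→d7:-→d8:-→d9:-→d10:-→d11:-→d12:-→d13:-→d14:-→d15:-→d16:H3→d17:-→d18:- -> H3
  + 30.91.32.0/20 (H3) depth=20
  - 30.91.34.0/24 clear@24
  + 206.90.214.10/32 (H1) depth=32
  lookup 30.91.32.1: bits 0001111001011011001000 walk d0:-→d1:-→d2:-→d3:-→d4:-→d5:-→d6:-→d7:-→d8:-→d9:-→d10:-→d11:-→d12:-→d13:-→d14:-→d15:-→d16:H3→d17:-→d18:-→d19:-→d20:H3→d21:-→d22:- -> H3
  + 30.0.0.0/8 (H2) depth=8
  + 30.91.0.0/16 (H1) depth=16
  + 206.90.214.10/32 (H3) depth=32

== LOOKUPS ==
["H2","H2","no-route","H2","H3","H2","H2","no-route","H2","H3","H3"]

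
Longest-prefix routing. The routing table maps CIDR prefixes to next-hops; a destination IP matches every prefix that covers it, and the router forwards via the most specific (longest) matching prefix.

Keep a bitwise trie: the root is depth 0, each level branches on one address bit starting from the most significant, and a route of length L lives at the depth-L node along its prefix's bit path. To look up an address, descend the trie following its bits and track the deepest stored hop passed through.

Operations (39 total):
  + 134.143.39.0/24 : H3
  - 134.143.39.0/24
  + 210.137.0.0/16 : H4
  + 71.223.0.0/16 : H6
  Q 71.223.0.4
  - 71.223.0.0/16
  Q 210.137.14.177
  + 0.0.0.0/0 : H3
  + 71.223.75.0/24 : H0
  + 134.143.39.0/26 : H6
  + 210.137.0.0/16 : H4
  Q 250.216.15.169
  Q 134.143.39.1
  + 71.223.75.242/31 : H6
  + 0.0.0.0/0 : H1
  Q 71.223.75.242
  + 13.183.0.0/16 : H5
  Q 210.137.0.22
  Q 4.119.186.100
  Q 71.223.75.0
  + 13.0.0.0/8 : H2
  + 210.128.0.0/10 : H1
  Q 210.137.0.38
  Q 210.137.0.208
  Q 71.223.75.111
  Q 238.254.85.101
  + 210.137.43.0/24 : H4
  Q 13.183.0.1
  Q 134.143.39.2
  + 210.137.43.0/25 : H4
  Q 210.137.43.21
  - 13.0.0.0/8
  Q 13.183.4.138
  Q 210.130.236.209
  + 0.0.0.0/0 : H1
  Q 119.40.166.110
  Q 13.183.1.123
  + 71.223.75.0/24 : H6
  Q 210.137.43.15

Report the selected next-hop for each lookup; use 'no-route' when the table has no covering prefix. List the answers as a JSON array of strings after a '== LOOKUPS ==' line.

Apply in order:
  + 134.143.39.0/24 (H3) depth=24
  del 134.143.39.0/24 (clear depth 24)
  + 210.137.0.0/16 (H4) depth=16
  + 71.223.0.0/16 (H6) depth=16
  lookup 71.223.0.4: bits 0100011111011111 walk d0:-→d1:-→d2:-→d3:-→d4:-→d5:-→d6:-→d7:-→d8:-→d9:-→d10:-→d11:-→d12:-→d13:-→d14:-→d15:-→d16:H6 -> H6
  del 71.223.0.0/16 (clear depth 16)
  lookup 210.137.14.177: bits 1101001010001001 walk d0:-→d1:-→d2:-→d3:-→d4:-→d5:-→d6:-→d7:-→d8:-→d9:-→d10:-→d11:-→d12:-→d13:-→d14:-→d15:-→d16:H4 -> H4
  + 0.0.0.0/0 (H3) depth=0
  + 71.223.75.0/24 (H0) depth=24
  + 134.143.39.0/26 (H6) depth=26
  + 210.137.0.0/16 (H4) depth=16
  lookup 250.216.15.169: bits 11 walk d0:H3→d1:-→d2:- -> H3
  lookup 134.143.39.1: bits 10000110100011110010011100 walk d0:H3→d1:-→d2:-→d3:-→d4:-→d5:-→d6:-→d7:-→d8:-→d9:-→d10:-→d11:-→d12:-→d13:-→d14:-→d15:-→d16:-→d17:-→d18:-→d19:-→d20:-→d21:-→d22:-→d23:-→d24:-→d25:-→d26:H6 -> H6
  + 71.223.75.242/31 (H6) depth=31
  + 0.0.0.0/0 (H1) depth=0
  lookup 71.223.75.242: bits 0100011111011111010010111111001 walk d0:H1→d1:-→d2:-→d3:-→d4:-→d5:-→d6:-→d7:-→d8:-→d9:-→d10:-→d11:-→d12:-→d13:-→d14:-→d15:-→d16:-→d17:-→d18:-→d19:-→d20:-→d21:-→d22:-→d23:-→d24:H0→d25:-→d26:-→d27:-→d28:-→d29:-→d30:-→d31:H6 -> H6
  + 13.183.0.0/16 (H5) depth=16
  lookup 210.137.0.22: bits 1101001010001001 walk d0:H1→d1:-→d2:-→d3:-→d4:-→d5:-→d6:-→d7:-→d8:-→d9:-→d10:-→d11:-→d12:-→d13:-→d14:-→d15:-→d16:H4 -> H4
  lookup 4.119.186.100: bits 0000 walk d0:H1→d1:-→d2:-→d3:-→d4:- -> H1
  lookup 71.223.75.0: bits 010001111101111101001011 walk d0:H1→d1:-→d2:-→d3:-→d4:-→d5:-→d6:-→d7:-→d8:-→d9:-→d10:-→d11:-→d12:-→d13:-→d14:-→d15:-→d16:-→d17:-→d18:-→d19:-→d20:-→d21:-→d22:-→d23:-→d24:H0 -> H0
  + 13.0.0.0/8 (H2) depth=8
  + 210.128.0.0/10 (H1) depth=10
  lookup 210.137.0.38: bits 1101001010001001 walk d0:H1→d1:-→d2:-→d3:-→d4:-→d5:-→d6:-→d7:-→d8:-→d9:-→d10:H1→d11:-→d12:-→d13:-→d14:-→d15:-→d16:H4 -> H4
  lookup 210.137.0.208: bits 1101001010001001 walk d0:H1→d1:-→d2:-→d3:-→d4:-→d5:-→d6:-→d7:-→d8:-→d9:-→d10:H1→d11:-→d12:-→d13:-→d14:-→d15:-→d16:H4 -> H4
  lookup 71.223.75.111: bits 010001111101111101001011 walk d0:H1→d1:-→d2:-→d3:-→d4:-→d5:-→d6:-→d7:-→d8:-→d9:-→d10:-→d11:-→d12:-→d13:-→d14:-→d15:-→d16:-→d17:-→d18:-→d19:-→d20:-→d21:-→d22:-→d23:-→d24:H0 -> H0
  lookup 238.254.85.101: bits 11 walk d0:H1→d1:-→d2:- -> H1
  + 210.137.43.0/24 (H4) depth=24
  lookup 13.183.0.1: bits 0000110110110111 walk d0:H1→d1:-→d2:-→d3:-→d4:-→d5:-→d6:-→d7:-→d8:H2→d9:-→d10:-→d11:-→d12:-→d13:-→d14:-→d15:-→d16:H5 -> H5
  lookup 134.143.39.2: bits 10000110100011110010011100 walk d0:H1→d1:-→d2:-→d3:-→d4:-→d5:-→d6:-→d7:-→d8:-→d9:-→d10:-→d11:-→d12:-→d13:-→d14:-→d15:-→d16:-→d17:-→d18:-→d19:-→d20:-→d21:-→d22:-→d23:-→d24:-→d25:-→d26:H6 -> H6
  + 210.137.43.0/25 (H4) depth=25
  lookup 210.137.43.21: bits 1101001010001001001010110 walk d0:H1→d1:-→d2:-→d3:-→d4:-→d5:-→d6:-→d7:-→d8:-→d9:-→d10:H1→d11:-→d12:-→d13:-→d14:-→d15:-→d16:H4→d17:-→d18:-→d19:-→d20:-→d21:-→d22:-→d23:-→d24:H4→d25:H4 -> H4
  del 13.0.0.0/8 (clear depth 8)
  lookup 13.183.4.138: bits 0000110110110111 walk d0:H1→d1:-→d2:-→d3:-→d4:-→d5:-→d6:-→d7:-→d8:-→d9:-→d10:-→d11:-→d12:-→d13:-→d14:-→d15:-→d16:H5 -> H5
  lookup 210.130.236.209: bits 110100101000 walk d0:H1→d1:-→d2:-→d3:-→d4:-→d5:-→d6:-→d7:-→d8:-→d9:-→d10:H1→d11:-→d12:- -> H1
  + 0.0.0.0/0 (H1) depth=0
  lookup 119.40.166.110: bits 01 walk d0:H1→d1:-→d2:- -> H1
  lookup 13.183.1.123: bits 0000110110110111 walk d0:H1→d1:-→d2:-→d3:-→d4:-→d5:-→d6:-→d7:-→d8:-→d9:-→d10:-→d11:-→d12:-→d13:-→d14:-→d15:-→d16:H5 -> H5
  + 71.223.75.0/24 (H6) depth=24
  lookup 210.137.43.15: bits 1101001010001001001010110 walk d0:H1→d1:-→d2:-→d3:-→d4:-→d5:-→d6:-→d7:-→d8:-→d9:-→d10:H1→d11:-→d12:-→d13:-→d14:-→d15:-→d16:H4→d17:-→d18:-→d19:-→d20:-→d21:-→d22:-→d23:-→d24:H4→d25:H4 -> H4

== LOOKUPS ==
["H6","H4","H3","H6","H6","H4","H1","H0","H4","H4","H0","H1","H5","H6","H4","H5","H1","H1","H5","H4"]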